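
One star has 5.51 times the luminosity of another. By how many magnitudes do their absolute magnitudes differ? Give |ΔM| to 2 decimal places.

|ΔM| ≈ 1.85

Pogson: ΔM = −2.5 log₁₀(ratio) = −2.5 log₁₀(5.51) = −2.5 × 0.7412 = -1.853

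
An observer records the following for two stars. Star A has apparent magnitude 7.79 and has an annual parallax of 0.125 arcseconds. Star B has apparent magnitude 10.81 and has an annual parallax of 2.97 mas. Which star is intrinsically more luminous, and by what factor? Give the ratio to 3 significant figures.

Star A: d = 1/p = 1/0.125″ = 8.000 pc
Star A: M = m − 5 log₁₀ d + 5 = 7.79 − 5·0.9031 + 5 = 8.275
Star B: p = 2.97 mas = 2.97×10^-3″ → d = 1/p = 336.7 pc
Star B: M = m − 5 log₁₀ d + 5 = 10.81 − 5·2.5272 + 5 = 3.174
ΔM = M_A − M_B = 8.275 − (3.174) = 5.101; smaller M is more luminous → Star B.
L ratio = 10^(0.4 |ΔM|) = 10^2.040 = 109.7

Star B is more luminous, by a factor of 110.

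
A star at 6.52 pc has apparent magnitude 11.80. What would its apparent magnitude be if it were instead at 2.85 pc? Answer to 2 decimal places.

Flux ∝ 1/d², so Δm = 5 log₁₀(d₂/d₁) = 5 log₁₀(2.85/6.52) = -1.797
m₂ = m₁ + Δm = 11.80 + (-1.797) = 10.003

m ≈ 10.00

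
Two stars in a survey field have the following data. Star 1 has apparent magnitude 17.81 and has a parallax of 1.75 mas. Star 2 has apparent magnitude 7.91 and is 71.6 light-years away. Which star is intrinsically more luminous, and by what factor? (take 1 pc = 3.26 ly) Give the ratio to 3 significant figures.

Star 2 is more luminous, by a factor of 13.5.

Star 1: p = 1.75 mas = 1.75×10^-3″ → d = 1/p = 571.4 pc
Star 1: M = m − 5 log₁₀ d + 5 = 17.81 − 5·2.7570 + 5 = 9.025
Star 2: d = 71.6 ly / 3.26 = 21.96 pc
Star 2: M = m − 5 log₁₀ d + 5 = 7.91 − 5·1.3417 + 5 = 6.202
ΔM = M_1 − M_2 = 9.025 − (6.202) = 2.824; smaller M is more luminous → Star 2.
L ratio = 10^(0.4 |ΔM|) = 10^1.129 = 13.47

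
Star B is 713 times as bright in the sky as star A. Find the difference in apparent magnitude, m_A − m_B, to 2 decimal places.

m_A − m_B ≈ 7.13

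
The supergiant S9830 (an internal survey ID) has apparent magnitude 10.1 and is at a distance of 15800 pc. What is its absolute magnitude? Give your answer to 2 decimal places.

M ≈ -5.89

5 log₁₀(d/10 pc) = 5 log₁₀(15800) − 5 = 15.993
M = m − 5 log₁₀(d/10) = 10.1 − 15.993 = -5.893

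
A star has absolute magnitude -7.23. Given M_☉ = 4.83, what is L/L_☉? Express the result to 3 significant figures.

M − M_☉ = -7.23 − 4.83 = -12.060
L/L_☉ = 10^(−0.4 (M − M_☉)) = 10^4.824 = 66680

L/L_☉ ≈ 66700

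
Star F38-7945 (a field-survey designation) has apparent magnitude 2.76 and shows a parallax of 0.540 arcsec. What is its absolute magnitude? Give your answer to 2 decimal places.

d = 1/p = 1/0.540″ = 1.852 pc
5 log₁₀(d/10 pc) = 5 log₁₀(1.852) − 5 = -3.662
M = m − 5 log₁₀(d/10) = 2.76 + 3.662 = 6.422

M ≈ 6.42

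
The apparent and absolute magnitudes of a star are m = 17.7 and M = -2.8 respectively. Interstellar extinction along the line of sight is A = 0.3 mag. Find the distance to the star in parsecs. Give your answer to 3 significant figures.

d ≈ 110000 pc

m − M = 5 log₁₀(d/10 pc) + A  ⇒  17.7 − (-2.8) − 0.3 = 5 log₁₀(d/10)
20.200 = 5 log₁₀(d/10)
log₁₀ d = (m − M − A)/5 + 1 = 5.0400
d = 10^5.0400 = 109600 pc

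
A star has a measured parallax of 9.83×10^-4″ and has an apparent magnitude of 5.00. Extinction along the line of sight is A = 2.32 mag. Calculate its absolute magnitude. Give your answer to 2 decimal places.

d = 1/p = 1/9.83×10^-4″ = 1017 pc
5 log₁₀(d/10 pc) = 5 log₁₀(1017) − 5 = 10.037
M = m − 5 log₁₀(d/10) − A = 5.00 − 10.037 − 2.32 = -7.357

M ≈ -7.36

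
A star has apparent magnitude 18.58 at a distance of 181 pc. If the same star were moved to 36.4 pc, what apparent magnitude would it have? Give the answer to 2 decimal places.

m ≈ 15.10

Flux ∝ 1/d², so Δm = 5 log₁₀(d₂/d₁) = 5 log₁₀(36.4/181) = -3.483
m₂ = m₁ + Δm = 18.58 + (-3.483) = 15.097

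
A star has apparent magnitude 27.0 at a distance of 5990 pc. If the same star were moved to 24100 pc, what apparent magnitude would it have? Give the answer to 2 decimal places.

Flux ∝ 1/d², so Δm = 5 log₁₀(d₂/d₁) = 5 log₁₀(24100/5990) = 3.023
m₂ = m₁ + Δm = 27.0 + (3.023) = 30.023

m ≈ 30.02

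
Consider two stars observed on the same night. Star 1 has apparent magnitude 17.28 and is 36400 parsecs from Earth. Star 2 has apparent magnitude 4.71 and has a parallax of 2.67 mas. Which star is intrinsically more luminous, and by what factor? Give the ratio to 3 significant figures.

Star 2 is more luminous, by a factor of 11.3.

Star 1: M = m − 5 log₁₀ d + 5 = 17.28 − 5·4.5611 + 5 = -0.526
Star 2: p = 2.67 mas = 2.67×10^-3″ → d = 1/p = 374.5 pc
Star 2: M = m − 5 log₁₀ d + 5 = 4.71 − 5·2.5735 + 5 = -3.157
ΔM = M_1 − M_2 = -0.526 − (-3.157) = 2.632; smaller M is more luminous → Star 2.
L ratio = 10^(0.4 |ΔM|) = 10^1.053 = 11.29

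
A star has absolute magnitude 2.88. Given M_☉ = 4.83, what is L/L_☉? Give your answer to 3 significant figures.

M − M_☉ = 2.88 − 4.83 = -1.950
L/L_☉ = 10^(−0.4 (M − M_☉)) = 10^0.780 = 6.026

L/L_☉ ≈ 6.03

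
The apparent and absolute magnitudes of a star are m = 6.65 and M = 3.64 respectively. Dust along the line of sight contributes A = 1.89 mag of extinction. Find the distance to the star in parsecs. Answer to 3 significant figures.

m − M = 5 log₁₀(d/10 pc) + A  ⇒  6.65 − (3.64) − 1.89 = 5 log₁₀(d/10)
1.120 = 5 log₁₀(d/10)
log₁₀ d = (m − M − A)/5 + 1 = 1.2240
d = 10^1.2240 = 16.75 pc

d ≈ 16.7 pc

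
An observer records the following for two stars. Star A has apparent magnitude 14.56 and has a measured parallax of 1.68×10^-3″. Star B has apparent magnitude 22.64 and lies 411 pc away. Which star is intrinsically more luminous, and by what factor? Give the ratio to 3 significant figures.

Star A is more luminous, by a factor of 3580.

Star A: d = 1/p = 1/1.68×10^-3″ = 595.2 pc
Star A: M = m − 5 log₁₀ d + 5 = 14.56 − 5·2.7747 + 5 = 5.687
Star B: M = m − 5 log₁₀ d + 5 = 22.64 − 5·2.6138 + 5 = 14.571
ΔM = M_A − M_B = 5.687 − (14.571) = -8.884; smaller M is more luminous → Star A.
L ratio = 10^(0.4 |ΔM|) = 10^3.554 = 3578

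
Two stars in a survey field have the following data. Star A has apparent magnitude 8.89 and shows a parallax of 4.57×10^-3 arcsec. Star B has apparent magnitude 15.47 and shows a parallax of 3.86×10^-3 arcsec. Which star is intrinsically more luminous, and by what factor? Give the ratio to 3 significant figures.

Star A is more luminous, by a factor of 306.

Star A: d = 1/p = 1/4.57×10^-3″ = 218.8 pc
Star A: M = m − 5 log₁₀ d + 5 = 8.89 − 5·2.3401 + 5 = 2.190
Star B: d = 1/p = 1/3.86×10^-3″ = 259.1 pc
Star B: M = m − 5 log₁₀ d + 5 = 15.47 − 5·2.4134 + 5 = 8.403
ΔM = M_A − M_B = 2.190 − (8.403) = -6.213; smaller M is more luminous → Star A.
L ratio = 10^(0.4 |ΔM|) = 10^2.485 = 305.7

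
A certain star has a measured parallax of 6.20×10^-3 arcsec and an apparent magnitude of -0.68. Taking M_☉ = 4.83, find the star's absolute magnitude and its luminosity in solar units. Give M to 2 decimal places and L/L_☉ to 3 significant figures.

M ≈ -6.72; L/L_☉ ≈ 41600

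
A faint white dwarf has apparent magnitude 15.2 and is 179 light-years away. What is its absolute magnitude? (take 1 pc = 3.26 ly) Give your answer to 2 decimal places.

M ≈ 11.50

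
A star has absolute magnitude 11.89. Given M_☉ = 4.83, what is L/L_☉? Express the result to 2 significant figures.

M − M_☉ = 11.89 − 4.83 = 7.060
L/L_☉ = 10^(−0.4 (M − M_☉)) = 10^-2.824 = 1.500×10^-3

L/L_☉ ≈ 1.5×10^-3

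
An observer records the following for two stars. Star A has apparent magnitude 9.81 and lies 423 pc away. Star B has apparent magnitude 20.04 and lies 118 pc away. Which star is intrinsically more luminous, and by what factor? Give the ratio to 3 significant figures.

Star A: M = m − 5 log₁₀ d + 5 = 9.81 − 5·2.6263 + 5 = 1.678
Star B: M = m − 5 log₁₀ d + 5 = 20.04 − 5·2.0719 + 5 = 14.681
ΔM = M_A − M_B = 1.678 − (14.681) = -13.002; smaller M is more luminous → Star A.
L ratio = 10^(0.4 |ΔM|) = 10^5.201 = 158800

Star A is more luminous, by a factor of 159000.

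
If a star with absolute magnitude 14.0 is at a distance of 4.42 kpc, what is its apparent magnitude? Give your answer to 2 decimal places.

d = 4.42 kpc = 4420 pc
m = M + 5 log₁₀ d − 5 = 14.0 + 5·3.6454 − 5 = 27.227

m ≈ 27.23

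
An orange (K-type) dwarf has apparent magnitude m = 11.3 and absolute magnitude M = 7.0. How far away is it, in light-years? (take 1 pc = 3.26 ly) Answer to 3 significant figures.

d ≈ 236 ly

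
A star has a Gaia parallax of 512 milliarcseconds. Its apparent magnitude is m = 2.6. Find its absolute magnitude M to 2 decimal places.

M ≈ 6.15

p = 512 mas = 0.512″ → d = 1/p = 1.953 pc
5 log₁₀(d/10 pc) = 5 log₁₀(1.953) − 5 = -3.546
M = m − 5 log₁₀(d/10) = 2.6 + 3.546 = 6.146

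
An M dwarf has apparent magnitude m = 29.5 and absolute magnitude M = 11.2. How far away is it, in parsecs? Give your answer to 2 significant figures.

Distance modulus: m − M = 29.5 − (11.2) = 18.300
m − M = 5 log₁₀ d − 5
log₁₀ d = (m − M)/5 + 1 = 4.6600
d = 10^4.6600 = 45710 pc

d ≈ 46000 pc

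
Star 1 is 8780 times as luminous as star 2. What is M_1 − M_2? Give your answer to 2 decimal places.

Pogson: ΔM = −2.5 log₁₀(ratio) = −2.5 log₁₀(8780) = −2.5 × 3.9435 = -9.859
Star 1 is brighter, so it has the smaller magnitude: the difference is negative.

M_1 − M_2 ≈ -9.86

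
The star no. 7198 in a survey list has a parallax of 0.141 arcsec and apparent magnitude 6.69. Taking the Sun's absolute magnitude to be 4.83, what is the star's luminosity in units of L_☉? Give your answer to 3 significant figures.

L/L_☉ ≈ 0.0907

d = 1/p = 1/0.141″ = 7.092 pc
M = m − 5 log₁₀ d + 5 = 6.69 − 5·0.8508 + 5 = 7.436
M − M_☉ = 7.436 − 4.83 = 2.606
L/L_☉ = 10^(−0.4 × 2.606) = 0.09069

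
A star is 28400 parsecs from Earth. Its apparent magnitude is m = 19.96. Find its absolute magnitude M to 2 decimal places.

5 log₁₀(d/10 pc) = 5 log₁₀(28400) − 5 = 17.267
M = m − 5 log₁₀(d/10) = 19.96 − 17.267 = 2.693

M ≈ 2.69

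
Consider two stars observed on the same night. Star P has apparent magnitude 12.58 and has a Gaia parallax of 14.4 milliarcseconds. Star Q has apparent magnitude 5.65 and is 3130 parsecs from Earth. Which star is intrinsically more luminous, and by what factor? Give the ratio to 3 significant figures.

Star Q is more luminous, by a factor of 1.20×10^6.

Star P: p = 14.4 mas = 0.0144″ → d = 1/p = 69.44 pc
Star P: M = m − 5 log₁₀ d + 5 = 12.58 − 5·1.8416 + 5 = 8.372
Star Q: M = m − 5 log₁₀ d + 5 = 5.65 − 5·3.4955 + 5 = -6.828
ΔM = M_P − M_Q = 8.372 − (-6.828) = 15.200; smaller M is more luminous → Star Q.
L ratio = 10^(0.4 |ΔM|) = 10^6.080 = 1.202×10^6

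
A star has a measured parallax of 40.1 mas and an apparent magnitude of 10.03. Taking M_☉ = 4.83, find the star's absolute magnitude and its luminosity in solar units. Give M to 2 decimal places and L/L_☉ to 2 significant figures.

M ≈ 8.05; L/L_☉ ≈ 0.052

d = 1/p = 1000/40.1 mas = 24.94 pc
M = m − 5 log₁₀ d + 5 = 10.03 − 5·1.3969 + 5 = 8.046
M − M_☉ = 8.046 − 4.83 = 3.216
L/L_☉ = 10^(−0.4 × 3.216) = 0.05173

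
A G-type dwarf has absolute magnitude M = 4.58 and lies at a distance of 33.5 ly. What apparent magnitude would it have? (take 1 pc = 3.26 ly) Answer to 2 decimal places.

m ≈ 4.64

d = 33.5 ly / 3.26 = 10.28 pc
m = M + 5 log₁₀ d − 5 = 4.58 + 5·1.0118 − 5 = 4.639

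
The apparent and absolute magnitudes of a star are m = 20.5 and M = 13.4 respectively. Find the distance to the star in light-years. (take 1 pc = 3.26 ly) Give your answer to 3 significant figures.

μ = m − M = 7.100
m − M = 5 log₁₀ d − 5
log₁₀ d = (m − M)/5 + 1 = 2.4200
d = 10^2.4200 = 263.0 pc
= 857.5 ly

d ≈ 857 ly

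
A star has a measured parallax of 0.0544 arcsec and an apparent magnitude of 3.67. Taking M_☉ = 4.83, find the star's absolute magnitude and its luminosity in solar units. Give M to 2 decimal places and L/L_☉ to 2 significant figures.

M ≈ 2.35; L/L_☉ ≈ 9.8

d = 1/p = 1/0.0544″ = 18.38 pc
M = m − 5 log₁₀ d + 5 = 3.67 − 5·1.2644 + 5 = 2.348
M − M_☉ = 2.348 − 4.83 = -2.482
L/L_☉ = 10^(−0.4 × -2.482) = 9.836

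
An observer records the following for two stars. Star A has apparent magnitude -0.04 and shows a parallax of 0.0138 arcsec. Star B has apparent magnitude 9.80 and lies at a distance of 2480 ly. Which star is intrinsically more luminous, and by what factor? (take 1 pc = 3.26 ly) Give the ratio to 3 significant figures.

Star A: d = 1/p = 1/0.0138″ = 72.46 pc
Star A: M = m − 5 log₁₀ d + 5 = -0.04 − 5·1.8601 + 5 = -4.341
Star B: d = 2480 ly / 3.26 = 760.7 pc
Star B: M = m − 5 log₁₀ d + 5 = 9.80 − 5·2.8812 + 5 = 0.394
ΔM = M_A − M_B = -4.341 − (0.394) = -4.734; smaller M is more luminous → Star A.
L ratio = 10^(0.4 |ΔM|) = 10^1.894 = 78.30

Star A is more luminous, by a factor of 78.3.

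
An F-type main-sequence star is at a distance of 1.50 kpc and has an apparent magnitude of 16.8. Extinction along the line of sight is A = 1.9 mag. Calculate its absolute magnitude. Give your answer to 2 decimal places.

d = 1.50 kpc = 1500 pc
5 log₁₀(d/10 pc) = 5 log₁₀(1500) − 5 = 10.880
M = m − 5 log₁₀(d/10) − A = 16.8 − 10.880 − 1.9 = 4.020

M ≈ 4.02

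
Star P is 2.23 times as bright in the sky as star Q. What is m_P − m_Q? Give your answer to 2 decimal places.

Pogson: Δm = −2.5 log₁₀(ratio) = −2.5 log₁₀(2.23) = −2.5 × 0.3483 = -0.871
Star P is brighter, so it has the smaller magnitude: the difference is negative.

m_P − m_Q ≈ -0.87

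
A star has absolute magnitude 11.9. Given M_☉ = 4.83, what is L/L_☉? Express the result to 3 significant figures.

M − M_☉ = 11.9 − 4.83 = 7.070
L/L_☉ = 10^(−0.4 (M − M_☉)) = 10^-2.828 = 1.486×10^-3

L/L_☉ ≈ 1.49×10^-3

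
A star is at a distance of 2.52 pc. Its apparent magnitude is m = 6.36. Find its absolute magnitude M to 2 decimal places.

M ≈ 9.35

5 log₁₀(d/10 pc) = 5 log₁₀(2.520) − 5 = -2.993
M = m − 5 log₁₀(d/10) = 6.36 + 2.993 = 9.353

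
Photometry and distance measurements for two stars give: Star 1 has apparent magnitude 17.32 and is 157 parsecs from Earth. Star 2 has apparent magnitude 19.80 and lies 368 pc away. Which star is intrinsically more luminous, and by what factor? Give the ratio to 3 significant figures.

Star 1 is more luminous, by a factor of 1.79.

Star 1: M = m − 5 log₁₀ d + 5 = 17.32 − 5·2.1959 + 5 = 11.341
Star 2: M = m − 5 log₁₀ d + 5 = 19.80 − 5·2.5658 + 5 = 11.971
ΔM = M_1 − M_2 = 11.341 − (11.971) = -0.630; smaller M is more luminous → Star 1.
L ratio = 10^(0.4 |ΔM|) = 10^0.252 = 1.787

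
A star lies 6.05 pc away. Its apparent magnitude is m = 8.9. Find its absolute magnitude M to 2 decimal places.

M ≈ 9.99

5 log₁₀(d/10 pc) = 5 log₁₀(6.050) − 5 = -1.091
M = m − 5 log₁₀(d/10) = 8.9 + 1.091 = 9.991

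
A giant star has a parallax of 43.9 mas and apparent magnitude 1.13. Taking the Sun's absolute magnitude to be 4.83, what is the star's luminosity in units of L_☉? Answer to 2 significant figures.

d = 1/p = 1000/43.9 mas = 22.78 pc
M = m − 5 log₁₀ d + 5 = 1.13 − 5·1.3575 + 5 = -0.658
M − M_☉ = -0.658 − 4.83 = -5.488
L/L_☉ = 10^(−0.4 × -5.488) = 156.7

L/L_☉ ≈ 160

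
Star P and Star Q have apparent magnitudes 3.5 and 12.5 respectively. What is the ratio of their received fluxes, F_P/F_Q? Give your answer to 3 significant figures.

Δm = 3.5 − (12.5) = -9.0
Flux ratio = 10^(−0.4 Δm) = 10^(−0.4 × -9.0) = 10^3.600 = 3981

F_P/F_Q ≈ 3980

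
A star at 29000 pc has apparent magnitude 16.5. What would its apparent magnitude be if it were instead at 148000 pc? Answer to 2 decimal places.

m ≈ 20.04

Flux ∝ 1/d², so Δm = 5 log₁₀(d₂/d₁) = 5 log₁₀(148000/29000) = 3.539
m₂ = m₁ + Δm = 16.5 + (3.539) = 20.039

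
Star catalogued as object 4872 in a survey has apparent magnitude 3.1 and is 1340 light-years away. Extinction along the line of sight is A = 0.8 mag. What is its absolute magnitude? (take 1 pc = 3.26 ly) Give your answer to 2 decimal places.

d = 1340 ly / 3.26 = 411.0 pc
5 log₁₀(d/10 pc) = 5 log₁₀(411.0) − 5 = 8.069
M = m − 5 log₁₀(d/10) − A = 3.1 − 8.069 − 0.8 = -5.769

M ≈ -5.77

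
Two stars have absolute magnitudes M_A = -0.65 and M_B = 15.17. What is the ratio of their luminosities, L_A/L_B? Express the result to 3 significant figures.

L_A/L_B ≈ 2.13×10^6

ΔM = M_A − M_B = -15.82
L_A/L_B = 10^(−0.4 ΔM) = 10^6.328 = 2.128×10^6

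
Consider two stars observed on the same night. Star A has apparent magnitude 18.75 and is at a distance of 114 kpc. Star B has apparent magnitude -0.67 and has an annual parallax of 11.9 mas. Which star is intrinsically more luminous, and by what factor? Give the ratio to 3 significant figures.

Star A: d = 114 kpc = 114000 pc
Star A: M = m − 5 log₁₀ d + 5 = 18.75 − 5·5.0569 + 5 = -1.535
Star B: p = 11.9 mas = 0.0119″ → d = 1/p = 84.03 pc
Star B: M = m − 5 log₁₀ d + 5 = -0.67 − 5·1.9245 + 5 = -5.292
ΔM = M_A − M_B = -1.535 − (-5.292) = 3.758; smaller M is more luminous → Star B.
L ratio = 10^(0.4 |ΔM|) = 10^1.503 = 31.85

Star B is more luminous, by a factor of 31.8.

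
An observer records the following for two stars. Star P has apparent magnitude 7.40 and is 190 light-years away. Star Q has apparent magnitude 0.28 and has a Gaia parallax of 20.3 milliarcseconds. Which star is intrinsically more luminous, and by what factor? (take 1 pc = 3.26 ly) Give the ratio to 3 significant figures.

Star Q is more luminous, by a factor of 503.

Star P: d = 190 ly / 3.26 = 58.28 pc
Star P: M = m − 5 log₁₀ d + 5 = 7.40 − 5·1.7655 + 5 = 3.572
Star Q: p = 20.3 mas = 0.0203″ → d = 1/p = 49.26 pc
Star Q: M = m − 5 log₁₀ d + 5 = 0.28 − 5·1.6925 + 5 = -3.183
ΔM = M_P − M_Q = 3.572 − (-3.183) = 6.755; smaller M is more luminous → Star Q.
L ratio = 10^(0.4 |ΔM|) = 10^2.702 = 503.4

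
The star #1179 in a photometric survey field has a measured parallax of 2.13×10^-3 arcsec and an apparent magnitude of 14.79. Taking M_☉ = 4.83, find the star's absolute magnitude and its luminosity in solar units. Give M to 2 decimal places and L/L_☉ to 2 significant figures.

M ≈ 6.43; L/L_☉ ≈ 0.23

d = 1/p = 1/2.13×10^-3″ = 469.5 pc
M = m − 5 log₁₀ d + 5 = 14.79 − 5·2.6716 + 5 = 6.432
M − M_☉ = 6.432 − 4.83 = 1.602
L/L_☉ = 10^(−0.4 × 1.602) = 0.2287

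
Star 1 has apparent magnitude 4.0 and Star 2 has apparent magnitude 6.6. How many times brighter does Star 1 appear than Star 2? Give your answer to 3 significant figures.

11.0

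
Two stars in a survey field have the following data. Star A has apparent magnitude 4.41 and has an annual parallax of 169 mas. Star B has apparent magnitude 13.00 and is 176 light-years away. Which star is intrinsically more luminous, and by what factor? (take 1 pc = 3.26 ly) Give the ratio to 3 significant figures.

Star A: p = 169 mas = 0.169″ → d = 1/p = 5.917 pc
Star A: M = m − 5 log₁₀ d + 5 = 4.41 − 5·0.7721 + 5 = 5.549
Star B: d = 176 ly / 3.26 = 53.99 pc
Star B: M = m − 5 log₁₀ d + 5 = 13.00 − 5·1.7323 + 5 = 9.339
ΔM = M_A − M_B = 5.549 − (9.339) = -3.789; smaller M is more luminous → Star A.
L ratio = 10^(0.4 |ΔM|) = 10^1.516 = 32.78

Star A is more luminous, by a factor of 32.8.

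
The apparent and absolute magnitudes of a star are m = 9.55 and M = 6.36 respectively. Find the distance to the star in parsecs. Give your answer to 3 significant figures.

Distance modulus: m − M = 9.55 − (6.36) = 3.190
m − M = 5 log₁₀ d − 5
log₁₀ d = (m − M)/5 + 1 = 1.6380
d = 10^1.6380 = 43.45 pc

d ≈ 43.5 pc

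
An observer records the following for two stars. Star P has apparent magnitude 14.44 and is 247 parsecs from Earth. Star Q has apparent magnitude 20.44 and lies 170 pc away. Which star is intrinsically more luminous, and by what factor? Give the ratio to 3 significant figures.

Star P is more luminous, by a factor of 530.

Star P: M = m − 5 log₁₀ d + 5 = 14.44 − 5·2.3927 + 5 = 7.477
Star Q: M = m − 5 log₁₀ d + 5 = 20.44 − 5·2.2304 + 5 = 14.288
ΔM = M_P − M_Q = 7.477 − (14.288) = -6.811; smaller M is more luminous → Star P.
L ratio = 10^(0.4 |ΔM|) = 10^2.724 = 530.3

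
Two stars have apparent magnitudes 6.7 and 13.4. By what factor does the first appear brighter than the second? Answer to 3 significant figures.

Magnitude difference = -6.7
Flux ratio = 10^(−0.4 Δm) = 10^(−0.4 × -6.7) = 10^2.680 = 478.6

479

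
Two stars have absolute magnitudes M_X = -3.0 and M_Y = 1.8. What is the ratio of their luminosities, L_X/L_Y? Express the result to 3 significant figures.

ΔM = M_X − M_Y = -4.8
L_X/L_Y = 10^(−0.4 ΔM) = 10^1.920 = 83.18

L_X/L_Y ≈ 83.2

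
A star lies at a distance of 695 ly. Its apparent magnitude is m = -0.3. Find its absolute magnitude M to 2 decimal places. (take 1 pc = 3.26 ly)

M ≈ -6.94

d = 695 ly / 3.26 = 213.2 pc
5 log₁₀(d/10 pc) = 5 log₁₀(213.2) − 5 = 6.644
M = m − 5 log₁₀(d/10) = -0.3 − 6.644 = -6.944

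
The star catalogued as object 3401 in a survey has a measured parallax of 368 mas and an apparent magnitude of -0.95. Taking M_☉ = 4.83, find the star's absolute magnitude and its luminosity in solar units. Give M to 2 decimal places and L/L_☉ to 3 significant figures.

M ≈ 1.88; L/L_☉ ≈ 15.1

d = 1/p = 1000/368 mas = 2.717 pc
M = m − 5 log₁₀ d + 5 = -0.95 − 5·0.4342 + 5 = 1.879
M − M_☉ = 1.879 − 4.83 = -2.951
L/L_☉ = 10^(−0.4 × -2.951) = 15.15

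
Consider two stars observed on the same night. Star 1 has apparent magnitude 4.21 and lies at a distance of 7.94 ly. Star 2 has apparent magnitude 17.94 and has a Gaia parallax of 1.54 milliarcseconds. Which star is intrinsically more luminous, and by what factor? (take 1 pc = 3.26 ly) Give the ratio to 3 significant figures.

Star 1 is more luminous, by a factor of 4.37.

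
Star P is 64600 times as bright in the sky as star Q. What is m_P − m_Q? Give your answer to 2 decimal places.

m_P − m_Q ≈ -12.03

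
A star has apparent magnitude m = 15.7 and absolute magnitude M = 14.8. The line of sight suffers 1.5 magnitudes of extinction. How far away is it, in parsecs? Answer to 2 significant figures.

d ≈ 7.6 pc

m − M = 5 log₁₀(d/10 pc) + A  ⇒  15.7 − (14.8) − 1.5 = 5 log₁₀(d/10)
-0.600 = 5 log₁₀(d/10)
log₁₀ d = (m − M − A)/5 + 1 = 0.8800
d = 10^0.8800 = 7.586 pc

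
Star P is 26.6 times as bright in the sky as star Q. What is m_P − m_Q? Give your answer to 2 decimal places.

Pogson: Δm = −2.5 log₁₀(ratio) = −2.5 log₁₀(26.6) = −2.5 × 1.4249 = -3.562
Star P is brighter, so it has the smaller magnitude: the difference is negative.

m_P − m_Q ≈ -3.56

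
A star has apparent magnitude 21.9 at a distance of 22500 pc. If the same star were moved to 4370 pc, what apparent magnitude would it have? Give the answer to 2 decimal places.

m ≈ 18.34

Flux ∝ 1/d², so Δm = 5 log₁₀(d₂/d₁) = 5 log₁₀(4370/22500) = -3.559
m₂ = m₁ + Δm = 21.9 + (-3.559) = 18.341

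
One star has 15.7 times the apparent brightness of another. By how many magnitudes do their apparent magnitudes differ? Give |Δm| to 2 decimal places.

Pogson: Δm = −2.5 log₁₀(ratio) = −2.5 log₁₀(15.7) = −2.5 × 1.1959 = -2.990

|Δm| ≈ 2.99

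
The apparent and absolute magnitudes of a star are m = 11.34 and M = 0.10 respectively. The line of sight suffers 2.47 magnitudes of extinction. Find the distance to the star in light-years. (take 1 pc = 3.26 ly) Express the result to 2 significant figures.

d ≈ 1900 ly

m − M = 5 log₁₀(d/10 pc) + A  ⇒  11.34 − (0.10) − 2.47 = 5 log₁₀(d/10)
8.770 = 5 log₁₀(d/10)
log₁₀ d = (m − M − A)/5 + 1 = 2.7540
d = 10^2.7540 = 567.5 pc
= 1850 ly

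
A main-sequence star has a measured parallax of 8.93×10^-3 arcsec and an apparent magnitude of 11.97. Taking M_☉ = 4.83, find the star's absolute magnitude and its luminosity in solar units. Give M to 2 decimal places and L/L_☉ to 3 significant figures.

M ≈ 6.72; L/L_☉ ≈ 0.175

d = 1/p = 1/8.93×10^-3″ = 112.0 pc
M = m − 5 log₁₀ d + 5 = 11.97 − 5·2.0491 + 5 = 6.724
M − M_☉ = 6.724 − 4.83 = 1.894
L/L_☉ = 10^(−0.4 × 1.894) = 0.1747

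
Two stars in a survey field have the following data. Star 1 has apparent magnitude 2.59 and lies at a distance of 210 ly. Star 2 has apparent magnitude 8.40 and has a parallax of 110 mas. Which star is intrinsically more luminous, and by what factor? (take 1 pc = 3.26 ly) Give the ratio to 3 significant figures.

Star 1: d = 210 ly / 3.26 = 64.42 pc
Star 1: M = m − 5 log₁₀ d + 5 = 2.59 − 5·1.8090 + 5 = -1.455
Star 2: p = 110 mas = 0.110″ → d = 1/p = 9.091 pc
Star 2: M = m − 5 log₁₀ d + 5 = 8.40 − 5·0.9586 + 5 = 8.607
ΔM = M_1 − M_2 = -1.455 − (8.607) = -10.062; smaller M is more luminous → Star 1.
L ratio = 10^(0.4 |ΔM|) = 10^4.025 = 10590

Star 1 is more luminous, by a factor of 10600.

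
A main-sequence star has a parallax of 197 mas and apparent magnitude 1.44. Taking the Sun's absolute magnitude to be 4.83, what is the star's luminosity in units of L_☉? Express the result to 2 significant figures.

L/L_☉ ≈ 5.8

d = 1/p = 1000/197 mas = 5.076 pc
M = m − 5 log₁₀ d + 5 = 1.44 − 5·0.7055 + 5 = 2.912
M − M_☉ = 2.912 − 4.83 = -1.918
L/L_☉ = 10^(−0.4 × -1.918) = 5.849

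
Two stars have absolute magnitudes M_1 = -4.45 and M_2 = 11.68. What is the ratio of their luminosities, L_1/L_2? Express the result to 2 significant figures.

ΔM = M_1 − M_2 = -16.13
L_1/L_2 = 10^(−0.4 ΔM) = 10^6.452 = 2.831×10^6

L_1/L_2 ≈ 2.8×10^6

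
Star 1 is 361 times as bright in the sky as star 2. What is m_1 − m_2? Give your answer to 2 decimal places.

Pogson: Δm = −2.5 log₁₀(ratio) = −2.5 log₁₀(361) = −2.5 × 2.5575 = -6.394
Star 1 is brighter, so it has the smaller magnitude: the difference is negative.

m_1 − m_2 ≈ -6.39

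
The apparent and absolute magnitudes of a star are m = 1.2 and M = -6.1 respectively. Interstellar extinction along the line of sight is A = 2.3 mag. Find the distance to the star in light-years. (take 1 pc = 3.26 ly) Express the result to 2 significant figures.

d ≈ 330 ly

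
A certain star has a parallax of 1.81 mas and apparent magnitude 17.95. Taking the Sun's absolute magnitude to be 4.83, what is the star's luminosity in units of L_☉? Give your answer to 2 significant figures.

d = 1/p = 1000/1.81 mas = 552.5 pc
M = m − 5 log₁₀ d + 5 = 17.95 − 5·2.7423 + 5 = 9.238
M − M_☉ = 9.238 − 4.83 = 4.408
L/L_☉ = 10^(−0.4 × 4.408) = 0.01724

L/L_☉ ≈ 0.017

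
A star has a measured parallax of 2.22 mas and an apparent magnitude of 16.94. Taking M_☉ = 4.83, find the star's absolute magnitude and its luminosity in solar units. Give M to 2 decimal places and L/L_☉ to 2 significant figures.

d = 1/p = 1000/2.22 mas = 450.5 pc
M = m − 5 log₁₀ d + 5 = 16.94 − 5·2.6536 + 5 = 8.672
M − M_☉ = 8.672 − 4.83 = 3.842
L/L_☉ = 10^(−0.4 × 3.842) = 0.02906

M ≈ 8.67; L/L_☉ ≈ 0.029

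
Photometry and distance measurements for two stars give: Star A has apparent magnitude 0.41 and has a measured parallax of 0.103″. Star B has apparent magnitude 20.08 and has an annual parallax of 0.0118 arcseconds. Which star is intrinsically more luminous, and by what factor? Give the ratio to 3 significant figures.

Star A is more luminous, by a factor of 968000.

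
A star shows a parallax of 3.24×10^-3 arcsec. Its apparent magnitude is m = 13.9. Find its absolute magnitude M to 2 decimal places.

d = 1/p = 1/3.24×10^-3″ = 308.6 pc
5 log₁₀(d/10 pc) = 5 log₁₀(308.6) − 5 = 7.447
M = m − 5 log₁₀(d/10) = 13.9 − 7.447 = 6.453

M ≈ 6.45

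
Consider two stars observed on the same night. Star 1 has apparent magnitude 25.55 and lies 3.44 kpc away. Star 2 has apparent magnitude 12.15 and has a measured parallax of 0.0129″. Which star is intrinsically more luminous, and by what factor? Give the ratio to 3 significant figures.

Star 2 is more luminous, by a factor of 116.

Star 1: d = 3.44 kpc = 3440 pc
Star 1: M = m − 5 log₁₀ d + 5 = 25.55 − 5·3.5366 + 5 = 12.867
Star 2: d = 1/p = 1/0.0129″ = 77.52 pc
Star 2: M = m − 5 log₁₀ d + 5 = 12.15 − 5·1.8894 + 5 = 7.703
ΔM = M_1 − M_2 = 12.867 − (7.703) = 5.164; smaller M is more luminous → Star 2.
L ratio = 10^(0.4 |ΔM|) = 10^2.066 = 116.3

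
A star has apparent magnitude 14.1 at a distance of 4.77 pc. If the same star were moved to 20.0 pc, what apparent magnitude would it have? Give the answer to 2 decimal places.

m ≈ 17.21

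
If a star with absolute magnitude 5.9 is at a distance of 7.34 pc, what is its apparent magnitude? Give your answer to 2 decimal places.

m = M + 5 log₁₀ d − 5 = 5.9 + 5·0.8657 − 5 = 5.228

m ≈ 5.23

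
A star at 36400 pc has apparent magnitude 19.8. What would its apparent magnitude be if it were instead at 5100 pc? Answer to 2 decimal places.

m ≈ 15.53

Flux ∝ 1/d², so Δm = 5 log₁₀(d₂/d₁) = 5 log₁₀(5100/36400) = -4.268
m₂ = m₁ + Δm = 19.8 + (-4.268) = 15.532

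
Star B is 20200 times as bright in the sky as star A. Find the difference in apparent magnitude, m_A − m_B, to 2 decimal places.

m_A − m_B ≈ 10.76

Pogson: Δm = −2.5 log₁₀(ratio) = −2.5 log₁₀(20200) = −2.5 × 4.3054 = -10.763
Star B is brighter so has the smaller magnitude: m_A − m_B is positive.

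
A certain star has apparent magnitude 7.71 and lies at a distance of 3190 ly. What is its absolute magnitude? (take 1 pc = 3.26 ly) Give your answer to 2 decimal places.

d = 3190 ly / 3.26 = 978.5 pc
5 log₁₀(d/10 pc) = 5 log₁₀(978.5) − 5 = 9.953
M = m − 5 log₁₀(d/10) = 7.71 − 9.953 = -2.243

M ≈ -2.24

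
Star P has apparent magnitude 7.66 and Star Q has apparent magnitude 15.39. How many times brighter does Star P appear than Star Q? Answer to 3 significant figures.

1240

Δm = 7.66 − (15.39) = -7.73
Flux ratio = 10^(−0.4 Δm) = 10^(−0.4 × -7.73) = 10^3.092 = 1236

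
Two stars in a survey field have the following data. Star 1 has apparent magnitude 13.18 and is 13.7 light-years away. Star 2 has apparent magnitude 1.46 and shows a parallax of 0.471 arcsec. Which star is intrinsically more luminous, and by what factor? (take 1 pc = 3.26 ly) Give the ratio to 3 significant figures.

Star 2 is more luminous, by a factor of 12400.

Star 1: d = 13.7 ly / 3.26 = 4.202 pc
Star 1: M = m − 5 log₁₀ d + 5 = 13.18 − 5·0.6235 + 5 = 15.062
Star 2: d = 1/p = 1/0.471″ = 2.123 pc
Star 2: M = m − 5 log₁₀ d + 5 = 1.46 − 5·0.3270 + 5 = 4.825
ΔM = M_1 − M_2 = 15.062 − (4.825) = 10.237; smaller M is more luminous → Star 2.
L ratio = 10^(0.4 |ΔM|) = 10^4.095 = 12440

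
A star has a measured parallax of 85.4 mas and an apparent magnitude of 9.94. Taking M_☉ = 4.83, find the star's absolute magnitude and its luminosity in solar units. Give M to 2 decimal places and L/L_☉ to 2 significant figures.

M ≈ 9.60; L/L_☉ ≈ 0.012

d = 1/p = 1000/85.4 mas = 11.71 pc
M = m − 5 log₁₀ d + 5 = 9.94 − 5·1.0685 + 5 = 9.597
M − M_☉ = 9.597 − 4.83 = 4.767
L/L_☉ = 10^(−0.4 × 4.767) = 0.01239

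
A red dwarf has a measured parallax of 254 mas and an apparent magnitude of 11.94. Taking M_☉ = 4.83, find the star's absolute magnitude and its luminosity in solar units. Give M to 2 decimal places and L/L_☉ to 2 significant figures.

M ≈ 13.96; L/L_☉ ≈ 2.2×10^-4

d = 1/p = 1000/254 mas = 3.937 pc
M = m − 5 log₁₀ d + 5 = 11.94 − 5·0.5952 + 5 = 13.964
M − M_☉ = 13.964 − 4.83 = 9.134
L/L_☉ = 10^(−0.4 × 9.134) = 2.220×10^-4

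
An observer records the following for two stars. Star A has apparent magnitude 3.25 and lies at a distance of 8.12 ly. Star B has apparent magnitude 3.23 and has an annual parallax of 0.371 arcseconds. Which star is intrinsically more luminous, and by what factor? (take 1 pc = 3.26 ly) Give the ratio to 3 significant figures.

Star A: d = 8.12 ly / 3.26 = 2.491 pc
Star A: M = m − 5 log₁₀ d + 5 = 3.25 − 5·0.3963 + 5 = 6.268
Star B: d = 1/p = 1/0.371″ = 2.695 pc
Star B: M = m − 5 log₁₀ d + 5 = 3.23 − 5·0.4306 + 5 = 6.077
ΔM = M_A − M_B = 6.268 − (6.077) = 0.191; smaller M is more luminous → Star B.
L ratio = 10^(0.4 |ΔM|) = 10^0.077 = 1.193

Star B is more luminous, by a factor of 1.19.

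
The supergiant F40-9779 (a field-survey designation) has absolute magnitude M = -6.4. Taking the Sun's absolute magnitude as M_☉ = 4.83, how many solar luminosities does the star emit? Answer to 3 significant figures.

L/L_☉ ≈ 31000

M − M_☉ = -6.4 − 4.83 = -11.230
L/L_☉ = 10^(−0.4 (M − M_☉)) = 10^4.492 = 31050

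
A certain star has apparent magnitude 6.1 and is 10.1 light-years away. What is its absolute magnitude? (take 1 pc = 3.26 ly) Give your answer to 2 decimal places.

M ≈ 8.64

d = 10.1 ly / 3.26 = 3.098 pc
5 log₁₀(d/10 pc) = 5 log₁₀(3.098) − 5 = -2.544
M = m − 5 log₁₀(d/10) = 6.1 + 2.544 = 8.644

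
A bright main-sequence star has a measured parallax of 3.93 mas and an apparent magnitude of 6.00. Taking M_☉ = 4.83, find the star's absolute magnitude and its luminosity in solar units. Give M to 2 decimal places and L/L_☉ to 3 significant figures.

d = 1/p = 1000/3.93 mas = 254.5 pc
M = m − 5 log₁₀ d + 5 = 6.00 − 5·2.4056 + 5 = -1.028
M − M_☉ = -1.028 − 4.83 = -5.858
L/L_☉ = 10^(−0.4 × -5.858) = 220.4

M ≈ -1.03; L/L_☉ ≈ 220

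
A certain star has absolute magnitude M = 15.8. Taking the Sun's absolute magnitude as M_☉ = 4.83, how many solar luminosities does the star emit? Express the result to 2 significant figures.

L/L_☉ ≈ 4.1×10^-5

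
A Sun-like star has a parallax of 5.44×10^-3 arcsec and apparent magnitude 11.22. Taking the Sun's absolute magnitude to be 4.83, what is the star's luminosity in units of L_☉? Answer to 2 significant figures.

L/L_☉ ≈ 0.94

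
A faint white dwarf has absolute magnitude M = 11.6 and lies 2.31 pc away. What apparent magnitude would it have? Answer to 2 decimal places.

m ≈ 8.42

m = M + 5 log₁₀ d − 5 = 11.6 + 5·0.3636 − 5 = 8.418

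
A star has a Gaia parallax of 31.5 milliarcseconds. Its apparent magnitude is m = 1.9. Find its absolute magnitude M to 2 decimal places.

p = 31.5 mas = 0.0315″ → d = 1/p = 31.75 pc
5 log₁₀(d/10 pc) = 5 log₁₀(31.75) − 5 = 2.508
M = m − 5 log₁₀(d/10) = 1.9 − 2.508 = -0.608

M ≈ -0.61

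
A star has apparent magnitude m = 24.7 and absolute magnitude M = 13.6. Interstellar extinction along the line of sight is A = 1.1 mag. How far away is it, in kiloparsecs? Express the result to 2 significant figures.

m − M = 5 log₁₀(d/10 pc) + A  ⇒  24.7 − (13.6) − 1.1 = 5 log₁₀(d/10)
10.000 = 5 log₁₀(d/10)
log₁₀ d = (m − M − A)/5 + 1 = 3.0000
d = 10^3.0000 = 1000 pc
= 1.000 kpc

d ≈ 1.0 kpc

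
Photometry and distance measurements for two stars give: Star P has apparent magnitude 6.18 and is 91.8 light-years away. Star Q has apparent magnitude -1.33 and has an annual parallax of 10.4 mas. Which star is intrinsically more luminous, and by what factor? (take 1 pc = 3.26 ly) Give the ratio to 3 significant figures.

Star P: d = 91.8 ly / 3.26 = 28.16 pc
Star P: M = m − 5 log₁₀ d + 5 = 6.18 − 5·1.4496 + 5 = 3.932
Star Q: p = 10.4 mas = 0.0104″ → d = 1/p = 96.15 pc
Star Q: M = m − 5 log₁₀ d + 5 = -1.33 − 5·1.9830 + 5 = -6.245
ΔM = M_P − M_Q = 3.932 − (-6.245) = 10.177; smaller M is more luminous → Star Q.
L ratio = 10^(0.4 |ΔM|) = 10^4.071 = 11770

Star Q is more luminous, by a factor of 11800.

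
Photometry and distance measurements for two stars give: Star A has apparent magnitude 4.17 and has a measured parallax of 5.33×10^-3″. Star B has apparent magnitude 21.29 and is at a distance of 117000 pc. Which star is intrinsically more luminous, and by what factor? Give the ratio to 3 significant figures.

Star A is more luminous, by a factor of 18.1.

Star A: d = 1/p = 1/5.33×10^-3″ = 187.6 pc
Star A: M = m − 5 log₁₀ d + 5 = 4.17 − 5·2.2733 + 5 = -2.196
Star B: M = m − 5 log₁₀ d + 5 = 21.29 − 5·5.0682 + 5 = 0.949
ΔM = M_A − M_B = -2.196 − (0.949) = -3.145; smaller M is more luminous → Star A.
L ratio = 10^(0.4 |ΔM|) = 10^1.258 = 18.12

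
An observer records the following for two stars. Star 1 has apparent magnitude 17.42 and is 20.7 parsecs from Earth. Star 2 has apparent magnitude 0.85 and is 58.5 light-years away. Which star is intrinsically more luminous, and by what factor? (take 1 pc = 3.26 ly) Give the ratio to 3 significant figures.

Star 2 is more luminous, by a factor of 3.19×10^6.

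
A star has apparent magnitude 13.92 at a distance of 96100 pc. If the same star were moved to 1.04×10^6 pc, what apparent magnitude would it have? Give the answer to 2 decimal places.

m ≈ 19.09

Flux ∝ 1/d², so Δm = 5 log₁₀(d₂/d₁) = 5 log₁₀(1.04×10^6/96100) = 5.172
m₂ = m₁ + Δm = 13.92 + (5.172) = 19.092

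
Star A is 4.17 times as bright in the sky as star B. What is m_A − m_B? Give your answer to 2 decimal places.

Pogson: Δm = −2.5 log₁₀(ratio) = −2.5 log₁₀(4.17) = −2.5 × 0.6201 = -1.550
Star A is brighter, so it has the smaller magnitude: the difference is negative.

m_A − m_B ≈ -1.55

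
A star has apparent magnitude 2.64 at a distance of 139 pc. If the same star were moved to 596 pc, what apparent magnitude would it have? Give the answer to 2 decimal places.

Flux ∝ 1/d², so Δm = 5 log₁₀(d₂/d₁) = 5 log₁₀(596/139) = 3.161
m₂ = m₁ + Δm = 2.64 + (3.161) = 5.801

m ≈ 5.80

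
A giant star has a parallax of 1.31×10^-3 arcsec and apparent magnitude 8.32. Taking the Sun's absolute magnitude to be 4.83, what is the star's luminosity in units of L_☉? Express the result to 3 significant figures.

L/L_☉ ≈ 234

d = 1/p = 1/1.31×10^-3″ = 763.4 pc
M = m − 5 log₁₀ d + 5 = 8.32 − 5·2.8827 + 5 = -1.094
M − M_☉ = -1.094 − 4.83 = -5.924
L/L_☉ = 10^(−0.4 × -5.924) = 234.1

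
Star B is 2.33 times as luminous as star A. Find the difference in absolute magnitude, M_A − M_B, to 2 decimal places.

Pogson: ΔM = −2.5 log₁₀(ratio) = −2.5 log₁₀(2.33) = −2.5 × 0.3674 = -0.918
Star B is brighter so has the smaller magnitude: M_A − M_B is positive.

M_A − M_B ≈ 0.92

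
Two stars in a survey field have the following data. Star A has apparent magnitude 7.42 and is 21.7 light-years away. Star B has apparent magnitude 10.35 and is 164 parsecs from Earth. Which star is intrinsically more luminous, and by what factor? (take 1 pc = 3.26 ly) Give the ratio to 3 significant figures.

Star A: d = 21.7 ly / 3.26 = 6.656 pc
Star A: M = m − 5 log₁₀ d + 5 = 7.42 − 5·0.8232 + 5 = 8.304
Star B: M = m − 5 log₁₀ d + 5 = 10.35 − 5·2.2148 + 5 = 4.276
ΔM = M_A − M_B = 8.304 − (4.276) = 4.028; smaller M is more luminous → Star B.
L ratio = 10^(0.4 |ΔM|) = 10^1.611 = 40.85

Star B is more luminous, by a factor of 40.9.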